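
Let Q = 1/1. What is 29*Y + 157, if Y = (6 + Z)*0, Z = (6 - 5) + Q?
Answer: 157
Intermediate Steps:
Q = 1
Z = 2 (Z = (6 - 5) + 1 = 1 + 1 = 2)
Y = 0 (Y = (6 + 2)*0 = 8*0 = 0)
29*Y + 157 = 29*0 + 157 = 0 + 157 = 157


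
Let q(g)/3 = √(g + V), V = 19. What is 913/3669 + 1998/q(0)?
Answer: 913/3669 + 666*√19/19 ≈ 153.04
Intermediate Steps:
q(g) = 3*√(19 + g) (q(g) = 3*√(g + 19) = 3*√(19 + g))
913/3669 + 1998/q(0) = 913/3669 + 1998/((3*√(19 + 0))) = 913*(1/3669) + 1998/((3*√19)) = 913/3669 + 1998*(√19/57) = 913/3669 + 666*√19/19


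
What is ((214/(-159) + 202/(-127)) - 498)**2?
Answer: 102321519468100/407757249 ≈ 2.5094e+5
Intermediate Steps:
((214/(-159) + 202/(-127)) - 498)**2 = ((214*(-1/159) + 202*(-1/127)) - 498)**2 = ((-214/159 - 202/127) - 498)**2 = (-59296/20193 - 498)**2 = (-10115410/20193)**2 = 102321519468100/407757249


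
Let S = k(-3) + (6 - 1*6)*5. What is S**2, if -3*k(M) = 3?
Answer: 1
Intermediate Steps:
k(M) = -1 (k(M) = -1/3*3 = -1)
S = -1 (S = -1 + (6 - 1*6)*5 = -1 + (6 - 6)*5 = -1 + 0*5 = -1 + 0 = -1)
S**2 = (-1)**2 = 1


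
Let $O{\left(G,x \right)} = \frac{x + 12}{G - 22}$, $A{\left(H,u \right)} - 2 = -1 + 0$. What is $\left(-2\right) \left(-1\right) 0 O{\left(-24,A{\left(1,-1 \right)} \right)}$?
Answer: $0$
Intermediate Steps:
$A{\left(H,u \right)} = 1$ ($A{\left(H,u \right)} = 2 + \left(-1 + 0\right) = 2 - 1 = 1$)
$O{\left(G,x \right)} = \frac{12 + x}{-22 + G}$
$\left(-2\right) \left(-1\right) 0 O{\left(-24,A{\left(1,-1 \right)} \right)} = \left(-2\right) \left(-1\right) 0 \frac{12 + 1}{-22 - 24} = 2 \cdot 0 \frac{1}{-46} \cdot 13 = 0 \left(\left(- \frac{1}{46}\right) 13\right) = 0 \left(- \frac{13}{46}\right) = 0$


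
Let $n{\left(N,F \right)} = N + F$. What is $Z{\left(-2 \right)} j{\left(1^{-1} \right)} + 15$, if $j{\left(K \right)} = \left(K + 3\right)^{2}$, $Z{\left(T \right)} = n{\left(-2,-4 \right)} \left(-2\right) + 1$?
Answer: $223$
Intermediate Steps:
$n{\left(N,F \right)} = F + N$
$Z{\left(T \right)} = 13$ ($Z{\left(T \right)} = \left(-4 - 2\right) \left(-2\right) + 1 = \left(-6\right) \left(-2\right) + 1 = 12 + 1 = 13$)
$j{\left(K \right)} = \left(3 + K\right)^{2}$
$Z{\left(-2 \right)} j{\left(1^{-1} \right)} + 15 = 13 \left(3 + 1^{-1}\right)^{2} + 15 = 13 \left(3 + 1\right)^{2} + 15 = 13 \cdot 4^{2} + 15 = 13 \cdot 16 + 15 = 208 + 15 = 223$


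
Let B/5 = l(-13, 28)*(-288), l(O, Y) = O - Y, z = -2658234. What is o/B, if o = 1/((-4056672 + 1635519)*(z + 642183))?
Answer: 1/288184154398449120 ≈ 3.4700e-18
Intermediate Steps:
o = 1/4881167926803 (o = 1/((-4056672 + 1635519)*(-2658234 + 642183)) = 1/(-2421153*(-2016051)) = 1/4881167926803 ≈ 2.0487e-13)
B = 59040 (B = 5*((-13 - 1*28)*(-288)) = 5*((-13 - 28)*(-288)) = 5*(-41*(-288)) = 5*11808 = 59040)
o/B = (1/4881167926803)/59040 = (1/4881167926803)*(1/59040) = 1/288184154398449120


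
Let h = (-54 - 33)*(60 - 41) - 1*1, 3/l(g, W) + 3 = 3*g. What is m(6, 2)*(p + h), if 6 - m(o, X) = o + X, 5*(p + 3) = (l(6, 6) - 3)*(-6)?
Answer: 82682/25 ≈ 3307.3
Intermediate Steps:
l(g, W) = 3/(-3 + 3*g)
h = -1654 (h = -87*19 - 1 = -1653 - 1 = -1654)
p = 9/25 (p = -3 + ((1/(-1 + 6) - 3)*(-6))/5 = -3 + ((1/5 - 3)*(-6))/5 = -3 + (-14/5*(-6))/5 = -3 + (1/5)*(84/5) = -3 + 84/25 = 9/25 ≈ 0.36000)
m(o, X) = 6 - X - o (m(o, X) = 6 - (o + X) = 6 - (X + o) = 6 + (-X - o) = 6 - X - o)
m(6, 2)*(p + h) = (6 - 1*2 - 1*6)*(9/25 - 1654) = (6 - 2 - 6)*(-41341/25) = -2*(-41341/25) = 82682/25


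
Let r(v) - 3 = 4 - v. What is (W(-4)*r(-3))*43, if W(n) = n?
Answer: -1720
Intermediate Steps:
r(v) = 7 - v (r(v) = 3 + (4 - v) = 7 - v)
(W(-4)*r(-3))*43 = -4*(7 - 1*(-3))*43 = -4*(7 + 3)*43 = -4*10*43 = -40*43 = -1720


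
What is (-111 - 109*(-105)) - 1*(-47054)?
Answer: 58388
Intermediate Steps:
(-111 - 109*(-105)) - 1*(-47054) = (-111 + 11445) + 47054 = 11334 + 47054 = 58388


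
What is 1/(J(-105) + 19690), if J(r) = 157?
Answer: 1/19847 ≈ 5.0385e-5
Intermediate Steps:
1/(J(-105) + 19690) = 1/(157 + 19690) = 1/19847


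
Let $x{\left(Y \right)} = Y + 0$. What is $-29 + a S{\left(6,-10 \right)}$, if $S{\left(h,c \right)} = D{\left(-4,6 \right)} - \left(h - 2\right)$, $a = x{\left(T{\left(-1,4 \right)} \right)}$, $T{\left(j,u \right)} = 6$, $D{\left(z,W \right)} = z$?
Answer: $-77$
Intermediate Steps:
$x{\left(Y \right)} = Y$
$a = 6$
$S{\left(h,c \right)} = -2 - h$ ($S{\left(h,c \right)} = -4 - \left(h - 2\right) = -4 - \left(-2 + h\right) = -2 - h$)
$-29 + a S{\left(6,-10 \right)} = -29 + 6 \left(-2 - 6\right) = -29 + 6 \left(-8\right) = -29 - 48 = -77$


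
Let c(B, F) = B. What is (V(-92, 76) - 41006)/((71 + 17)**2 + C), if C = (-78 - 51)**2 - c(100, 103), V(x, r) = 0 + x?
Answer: -41098/24285 ≈ -1.6923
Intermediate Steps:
V(x, r) = x
C = 16541 (C = (-78 - 51)**2 - 1*100 = (-129)**2 - 100 = 16641 - 100 = 16541)
(V(-92, 76) - 41006)/((71 + 17)**2 + C) = (-92 - 41006)/((71 + 17)**2 + 16541) = -41098/(88**2 + 16541) = -41098/(7744 + 16541) = -41098/24285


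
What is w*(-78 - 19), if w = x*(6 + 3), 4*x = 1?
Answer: -873/4 ≈ -218.25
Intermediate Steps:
x = ¼ (x = (¼)*1 = ¼ ≈ 0.25000)
w = 9/4 (w = (6 + 3)/4 = (¼)*9 = 9/4 ≈ 2.2500)
w*(-78 - 19) = 9*(-78 - 19)/4 = (9/4)*(-97) = -873/4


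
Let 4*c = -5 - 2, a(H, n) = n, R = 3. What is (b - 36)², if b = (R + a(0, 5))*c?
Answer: 2500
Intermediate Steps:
c = -7/4 (c = (-5 - 2)/4 = (¼)*(-7) = -7/4 ≈ -1.7500)
b = -14 (b = (3 + 5)*(-7/4) = 8*(-7/4) = -14)
(b - 36)² = (-14 - 36)² = (-50)² = 2500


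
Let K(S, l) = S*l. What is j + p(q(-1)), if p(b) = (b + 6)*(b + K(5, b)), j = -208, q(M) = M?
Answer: -238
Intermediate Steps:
p(b) = 6*b*(6 + b) (p(b) = (b + 6)*(b + 5*b) = (6 + b)*(6*b) = 6*b*(6 + b))
j + p(q(-1)) = -208 + 6*(-1)*(6 - 1) = -208 + 6*(-1)*5 = -208 - 30 = -238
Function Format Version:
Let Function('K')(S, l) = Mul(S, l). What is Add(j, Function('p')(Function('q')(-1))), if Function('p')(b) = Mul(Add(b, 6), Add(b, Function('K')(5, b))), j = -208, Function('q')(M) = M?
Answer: -238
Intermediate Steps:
Function('p')(b) = Mul(6, b, Add(6, b)) (Function('p')(b) = Mul(Add(b, 6), Add(b, Mul(5, b))) = Mul(Add(6, b), Mul(6, b)) = Mul(6, b, Add(6, b)))
Add(j, Function('p')(Function('q')(-1))) = Add(-208, Mul(6, -1, Add(6, -1))) = Add(-208, Mul(6, -1, 5)) = Add(-208, -30) = -238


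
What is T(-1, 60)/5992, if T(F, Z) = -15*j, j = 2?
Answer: -15/2996 ≈ -0.0050067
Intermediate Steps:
T(F, Z) = -30 (T(F, Z) = -15*2 = -30)
T(-1, 60)/5992 = -30/5992 = -30*1/5992 = -15/2996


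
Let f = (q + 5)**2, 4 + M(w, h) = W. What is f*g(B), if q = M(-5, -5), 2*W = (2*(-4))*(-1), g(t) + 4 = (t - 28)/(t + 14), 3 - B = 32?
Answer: -5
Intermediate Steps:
B = -29 (B = 3 - 1*32 = 3 - 32 = -29)
g(t) = -4 + (-28 + t)/(14 + t) (g(t) = -4 + (t - 28)/(t + 14) = -4 + (-28 + t)/(14 + t))
W = 4 (W = ((2*(-4))*(-1))/2 = (-8*(-1))/2 = (1/2)*8 = 4)
M(w, h) = 0 (M(w, h) = -4 + 4 = 0)
q = 0
f = 25 (f = (0 + 5)**2 = 5**2 = 25)
f*g(B) = 25*(3*(-28 - 1*(-29))/(14 - 29)) = 25*(3*(-28 + 29)/(-15)) = 25*(3*(-1/15)*1) = 25*(-1/5) = -5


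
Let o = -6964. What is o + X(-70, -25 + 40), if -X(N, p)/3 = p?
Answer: -7009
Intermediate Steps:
X(N, p) = -3*p
o + X(-70, -25 + 40) = -6964 - 3*(-25 + 40) = -6964 - 3*15 = -6964 - 45 = -7009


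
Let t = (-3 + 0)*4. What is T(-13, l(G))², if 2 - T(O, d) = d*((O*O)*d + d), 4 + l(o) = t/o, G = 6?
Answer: 37429924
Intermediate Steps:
t = -12 (t = -3*4 = -12)
l(o) = -4 - 12/o
T(O, d) = 2 - d*(d + d*O²) (T(O, d) = 2 - d*((O*O)*d + d) = 2 - d*(O²*d + d) = 2 - d*(d*O² + d) = 2 - d*(d + d*O²))
T(-13, l(G))² = (2 - (-4 - 12/6)² - 1*(-13)²*(-4 - 12/6)²)² = (2 - (-4 - 12*⅙)² - 1*169*(-4 - 12*⅙)²)² = (2 - (-4 - 2)² - 1*169*(-4 - 2)²)² = (2 - 1*(-6)² - 1*169*(-6)²)² = (2 - 1*36 - 1*169*36)² = (2 - 36 - 6084)² = (-6118)² = 37429924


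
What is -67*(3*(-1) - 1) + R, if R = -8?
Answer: 260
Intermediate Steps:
-67*(3*(-1) - 1) + R = -67*(3*(-1) - 1) - 8 = -67*(-3 - 1) - 8 = -67*(-4) - 8 = 268 - 8 = 260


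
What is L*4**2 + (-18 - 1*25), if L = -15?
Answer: -283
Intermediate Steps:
L*4**2 + (-18 - 1*25) = -15*4**2 + (-18 - 1*25) = -15*16 + (-18 - 25) = -240 - 43 = -283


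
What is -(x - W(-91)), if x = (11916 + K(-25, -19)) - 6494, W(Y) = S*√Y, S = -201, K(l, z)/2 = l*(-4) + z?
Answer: -5584 - 201*I*√91 ≈ -5584.0 - 1917.4*I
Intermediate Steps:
K(l, z) = -8*l + 2*z (K(l, z) = 2*(l*(-4) + z) = 2*(-4*l + z) = 2*(z - 4*l) = -8*l + 2*z)
W(Y) = -201*√Y
x = 5584 (x = (11916 + (-8*(-25) + 2*(-19))) - 6494 = (11916 + (200 - 38)) - 6494 = (11916 + 162) - 6494 = 12078 - 6494 = 5584)
-(x - W(-91)) = -(5584 - (-201)*√(-91)) = -(5584 - (-201)*I*√91) = -(5584 + 201*I*√91) = -5584 - 201*I*√91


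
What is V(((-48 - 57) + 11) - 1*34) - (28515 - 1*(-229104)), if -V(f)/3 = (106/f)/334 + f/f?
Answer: -5506927713/21376 ≈ -2.5762e+5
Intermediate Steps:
V(f) = -3 - 159/(167*f) (V(f) = -3*((106/f)/334 + f/f) = -3*((106/f)*(1/334) + 1) = -3*(53/(167*f) + 1) = -3*(1 + 53/(167*f)) = -3 - 159/(167*f))
V(((-48 - 57) + 11) - 1*34) - (28515 - 1*(-229104)) = (-3 - 159/(167*(((-48 - 57) + 11) - 1*34))) - (28515 - 1*(-229104)) = (-3 - 159/(167*((-105 + 11) - 34))) - (28515 + 229104) = (-3 - 159/(167*(-94 - 34))) - 1*257619 = (-3 - 159/167/(-128)) - 257619 = (-3 - 159/167*(-1/128)) - 257619 = (-3 + 159/21376) - 257619 = -63969/21376 - 257619 = -5506927713/21376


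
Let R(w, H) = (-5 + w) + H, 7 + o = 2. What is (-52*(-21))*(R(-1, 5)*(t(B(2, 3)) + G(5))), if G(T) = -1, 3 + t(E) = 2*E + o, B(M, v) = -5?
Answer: 20748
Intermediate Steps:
o = -5 (o = -7 + 2 = -5)
R(w, H) = -5 + H + w
t(E) = -8 + 2*E (t(E) = -3 + (2*E - 5) = -3 + (-5 + 2*E) = -8 + 2*E)
(-52*(-21))*(R(-1, 5)*(t(B(2, 3)) + G(5))) = (-52*(-21))*((-5 + 5 - 1)*((-8 + 2*(-5)) - 1)) = 1092*(-((-8 - 10) - 1)) = 1092*(-(-18 - 1)) = 1092*(-1*(-19)) = 1092*19 = 20748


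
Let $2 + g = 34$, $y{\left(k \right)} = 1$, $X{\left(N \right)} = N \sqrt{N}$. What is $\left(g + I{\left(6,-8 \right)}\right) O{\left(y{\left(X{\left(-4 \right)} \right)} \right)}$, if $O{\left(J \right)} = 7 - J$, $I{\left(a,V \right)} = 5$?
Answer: $222$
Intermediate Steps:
$X{\left(N \right)} = N^{\frac{3}{2}}$
$g = 32$ ($g = -2 + 34 = 32$)
$\left(g + I{\left(6,-8 \right)}\right) O{\left(y{\left(X{\left(-4 \right)} \right)} \right)} = \left(32 + 5\right) \left(7 - 1\right) = 37 \left(7 - 1\right) = 37 \cdot 6 = 222$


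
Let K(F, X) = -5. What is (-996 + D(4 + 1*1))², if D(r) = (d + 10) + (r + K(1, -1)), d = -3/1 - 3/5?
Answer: 24482704/25 ≈ 9.7931e+5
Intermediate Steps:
d = -18/5 (d = -3*1 - 3*⅕ = -3 - ⅗ = -18/5 ≈ -3.6000)
D(r) = 7/5 + r (D(r) = (-18/5 + 10) + (r - 5) = 32/5 + (-5 + r) = 7/5 + r)
(-996 + D(4 + 1*1))² = (-996 + (7/5 + (4 + 1*1)))² = (-996 + (7/5 + (4 + 1)))² = (-996 + (7/5 + 5))² = (-996 + 32/5)² = (-4948/5)² = 24482704/25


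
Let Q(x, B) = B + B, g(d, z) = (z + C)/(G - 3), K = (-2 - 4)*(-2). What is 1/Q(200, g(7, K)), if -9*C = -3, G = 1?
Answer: -3/37 ≈ -0.081081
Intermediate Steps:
C = 1/3 (C = -1/9*(-3) = 1/3 ≈ 0.33333)
K = 12 (K = -6*(-2) = 12)
g(d, z) = -1/6 - z/2 (g(d, z) = (z + 1/3)/(1 - 3) = (1/3 + z)/(-2) = (1/3 + z)*(-1/2) = -1/6 - z/2)
Q(x, B) = 2*B
1/Q(200, g(7, K)) = 1/(2*(-1/6 - 1/2*12)) = 1/(2*(-1/6 - 6)) = 1/(2*(-37/6)) = 1/(-37/3) = -3/37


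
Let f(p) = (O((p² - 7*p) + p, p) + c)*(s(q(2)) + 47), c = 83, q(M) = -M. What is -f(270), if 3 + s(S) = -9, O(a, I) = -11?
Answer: -2520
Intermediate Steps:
s(S) = -12 (s(S) = -3 - 9 = -12)
f(p) = 2520 (f(p) = (-11 + 83)*(-12 + 47) = 72*35 = 2520)
-f(270) = -1*2520 = -2520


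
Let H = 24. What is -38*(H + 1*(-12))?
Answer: -456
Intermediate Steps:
-38*(H + 1*(-12)) = -38*(24 + 1*(-12)) = -38*(24 - 12) = -38*12 = -456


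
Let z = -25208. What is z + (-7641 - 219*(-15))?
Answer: -29564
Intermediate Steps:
z + (-7641 - 219*(-15)) = -25208 + (-7641 - 219*(-15)) = -25208 + (-7641 - 1*(-3285)) = -25208 + (-7641 + 3285) = -25208 - 4356 = -29564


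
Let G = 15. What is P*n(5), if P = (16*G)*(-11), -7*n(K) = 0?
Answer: 0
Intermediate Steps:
n(K) = 0 (n(K) = -⅐*0 = 0)
P = -2640 (P = (16*15)*(-11) = 240*(-11) = -2640)
P*n(5) = -2640*0 = 0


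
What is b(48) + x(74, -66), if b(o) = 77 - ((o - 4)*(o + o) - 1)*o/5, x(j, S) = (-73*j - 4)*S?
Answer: 1581661/5 ≈ 3.1633e+5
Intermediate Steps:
x(j, S) = S*(-4 - 73*j) (x(j, S) = (-4 - 73*j)*S = S*(-4 - 73*j))
b(o) = 77 - o*(-1 + 2*o*(-4 + o))/5 (b(o) = 77 - ((-4 + o)*(2*o) - 1)*o*(⅕) = 77 - (2*o*(-4 + o) - 1)*o/5 = 77 - (-1 + 2*o*(-4 + o))*o/5 = 77 - o*(-1 + 2*o*(-4 + o))/5)
b(48) + x(74, -66) = (77 - ⅖*48³ + (⅕)*48 + (8/5)*48²) - 1*(-66)*(4 + 73*74) = (77 - ⅖*110592 + 48/5 + (8/5)*2304) - 1*(-66)*(4 + 5402) = (77 - 221184/5 + 48/5 + 18432/5) - 1*(-66)*5406 = -202319/5 + 356796 = 1581661/5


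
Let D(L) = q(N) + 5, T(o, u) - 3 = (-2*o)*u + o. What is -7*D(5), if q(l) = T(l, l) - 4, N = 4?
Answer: 168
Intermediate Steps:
T(o, u) = 3 + o - 2*o*u (T(o, u) = 3 + ((-2*o)*u + o) = 3 + (-2*o*u + o) = 3 + (o - 2*o*u) = 3 + o - 2*o*u)
q(l) = -1 + l - 2*l² (q(l) = (3 + l - 2*l*l) - 4 = (3 + l - 2*l²) - 4 = -1 + l - 2*l²)
D(L) = -24 (D(L) = (-1 + 4 - 2*4²) + 5 = (-1 + 4 - 2*16) + 5 = (-1 + 4 - 32) + 5 = -29 + 5 = -24)
-7*D(5) = -7*(-24) = 168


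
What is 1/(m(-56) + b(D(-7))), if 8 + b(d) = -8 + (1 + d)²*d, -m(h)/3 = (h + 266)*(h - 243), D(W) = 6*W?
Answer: 1/117752 ≈ 8.4924e-6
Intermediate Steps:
m(h) = -3*(-243 + h)*(266 + h) (m(h) = -3*(h + 266)*(h - 243) = -3*(266 + h)*(-243 + h) = -3*(-243 + h)*(266 + h))
b(d) = -16 + d*(1 + d)² (b(d) = -8 + (-8 + (1 + d)²*d) = -8 + (-8 + d*(1 + d)²) = -16 + d*(1 + d)²)
1/(m(-56) + b(D(-7))) = 1/((193914 - 69*(-56) - 3*(-56)²) + (-16 + (6*(-7))*(1 + 6*(-7))²)) = 1/((193914 + 3864 - 3*3136) + (-16 - 42*(1 - 42)²)) = 1/((193914 + 3864 - 9408) + (-16 - 42*(-41)²)) = 1/(188370 + (-16 - 42*1681)) = 1/(188370 + (-16 - 70602)) = 1/(188370 - 70618) = 1/117752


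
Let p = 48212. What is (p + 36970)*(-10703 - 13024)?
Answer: -2021113314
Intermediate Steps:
(p + 36970)*(-10703 - 13024) = (48212 + 36970)*(-10703 - 13024) = 85182*(-23727) = -2021113314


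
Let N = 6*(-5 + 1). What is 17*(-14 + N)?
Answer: -646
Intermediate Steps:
N = -24 (N = 6*(-4) = -24)
17*(-14 + N) = 17*(-14 - 24) = 17*(-38) = -646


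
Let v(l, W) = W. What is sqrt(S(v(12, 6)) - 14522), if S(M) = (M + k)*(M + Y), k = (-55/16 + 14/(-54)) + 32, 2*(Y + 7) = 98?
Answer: I*sqrt(115879)/3 ≈ 113.47*I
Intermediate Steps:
Y = 42 (Y = -7 + (1/2)*98 = -7 + 49 = 42)
k = 12227/432 (k = (-55*1/16 + 14*(-1/54)) + 32 = (-55/16 - 7/27) + 32 = -1597/432 + 32 = 12227/432 ≈ 28.303)
S(M) = (42 + M)*(12227/432 + M) (S(M) = (M + 12227/432)*(M + 42) = (12227/432 + M)*(42 + M) = (42 + M)*(12227/432 + M))
sqrt(S(v(12, 6)) - 14522) = sqrt((85589/72 + 6**2 + (30371/432)*6) - 14522) = sqrt((85589/72 + 36 + 30371/72) - 14522) = sqrt(14819/9 - 14522) = sqrt(-115879/9) = I*sqrt(115879)/3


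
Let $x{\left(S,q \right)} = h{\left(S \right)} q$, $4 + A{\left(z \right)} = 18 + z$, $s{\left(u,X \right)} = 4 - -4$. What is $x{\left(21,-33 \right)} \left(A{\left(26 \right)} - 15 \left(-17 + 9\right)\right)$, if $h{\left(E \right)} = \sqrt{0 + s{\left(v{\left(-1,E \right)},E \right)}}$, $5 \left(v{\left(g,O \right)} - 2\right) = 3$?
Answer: $- 10560 \sqrt{2} \approx -14934.0$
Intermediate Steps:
$v{\left(g,O \right)} = \frac{13}{5}$ ($v{\left(g,O \right)} = 2 + \frac{1}{5} \cdot 3 = 2 + \frac{3}{5} = \frac{13}{5}$)
$s{\left(u,X \right)} = 8$ ($s{\left(u,X \right)} = 4 + 4 = 8$)
$h{\left(E \right)} = 2 \sqrt{2}$ ($h{\left(E \right)} = \sqrt{0 + 8} = \sqrt{8} = 2 \sqrt{2}$)
$A{\left(z \right)} = 14 + z$ ($A{\left(z \right)} = -4 + \left(18 + z\right) = 14 + z$)
$x{\left(S,q \right)} = 2 q \sqrt{2}$ ($x{\left(S,q \right)} = 2 \sqrt{2} q = 2 q \sqrt{2}$)
$x{\left(21,-33 \right)} \left(A{\left(26 \right)} - 15 \left(-17 + 9\right)\right) = 2 \left(-33\right) \sqrt{2} \left(\left(14 + 26\right) - 15 \left(-17 + 9\right)\right) = - 66 \sqrt{2} \left(40 - -120\right) = - 66 \sqrt{2} \left(40 + 120\right) = - 66 \sqrt{2} \cdot 160 = - 10560 \sqrt{2}$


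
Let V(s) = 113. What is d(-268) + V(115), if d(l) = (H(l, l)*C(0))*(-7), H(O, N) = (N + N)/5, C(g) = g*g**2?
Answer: 113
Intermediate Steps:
C(g) = g**3
H(O, N) = 2*N/5 (H(O, N) = (2*N)*(1/5) = 2*N/5)
d(l) = 0 (d(l) = ((2*l/5)*0**3)*(-7) = ((2*l/5)*0)*(-7) = 0*(-7) = 0)
d(-268) + V(115) = 0 + 113 = 113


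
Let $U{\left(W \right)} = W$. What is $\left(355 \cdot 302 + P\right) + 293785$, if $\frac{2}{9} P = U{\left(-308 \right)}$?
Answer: $399609$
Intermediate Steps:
$P = -1386$ ($P = \frac{9}{2} \left(-308\right) = -1386$)
$\left(355 \cdot 302 + P\right) + 293785 = \left(355 \cdot 302 - 1386\right) + 293785 = \left(107210 - 1386\right) + 293785 = 105824 + 293785 = 399609$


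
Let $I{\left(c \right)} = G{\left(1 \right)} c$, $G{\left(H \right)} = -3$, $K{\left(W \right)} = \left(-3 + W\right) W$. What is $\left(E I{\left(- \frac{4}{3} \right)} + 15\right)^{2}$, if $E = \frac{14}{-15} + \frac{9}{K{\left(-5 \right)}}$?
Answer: $\frac{5329}{36} \approx 148.03$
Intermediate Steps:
$K{\left(W \right)} = W \left(-3 + W\right)$
$I{\left(c \right)} = - 3 c$
$E = - \frac{17}{24}$ ($E = \frac{14}{-15} + \frac{9}{\left(-5\right) \left(-3 - 5\right)} = 14 \left(- \frac{1}{15}\right) + \frac{9}{\left(-5\right) \left(-8\right)} = - \frac{14}{15} + \frac{9}{40} = - \frac{17}{24} \approx -0.70833$)
$\left(E I{\left(- \frac{4}{3} \right)} + 15\right)^{2} = \left(- \frac{17 \left(- 3 \left(- \frac{4}{3}\right)\right)}{24} + 15\right)^{2} = \left(- \frac{17 \left(- 3 \left(\left(-4\right) \frac{1}{3}\right)\right)}{24} + 15\right)^{2} = \left(- \frac{17 \left(\left(-3\right) \left(- \frac{4}{3}\right)\right)}{24} + 15\right)^{2} = \left(\left(- \frac{17}{24}\right) 4 + 15\right)^{2} = \left(- \frac{17}{6} + 15\right)^{2} = \left(\frac{73}{6}\right)^{2} = \frac{5329}{36}$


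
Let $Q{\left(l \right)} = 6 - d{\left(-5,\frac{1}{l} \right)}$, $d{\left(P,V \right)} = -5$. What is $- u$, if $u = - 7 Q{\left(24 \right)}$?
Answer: $77$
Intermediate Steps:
$Q{\left(l \right)} = 11$ ($Q{\left(l \right)} = 6 - -5 = 6 + 5 = 11$)
$u = -77$ ($u = \left(-7\right) 11 = -77$)
$- u = \left(-1\right) \left(-77\right) = 77$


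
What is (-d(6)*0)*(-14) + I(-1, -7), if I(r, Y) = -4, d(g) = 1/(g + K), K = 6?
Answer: -4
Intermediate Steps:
d(g) = 1/(6 + g) (d(g) = 1/(g + 6) = 1/(6 + g))
(-d(6)*0)*(-14) + I(-1, -7) = (-1/(6 + 6)*0)*(-14) - 4 = (-1/12*0)*(-14) - 4 = (-1*1/12*0)*(-14) - 4 = -1/12*0*(-14) - 4 = 0*(-14) - 4 = 0 - 4 = -4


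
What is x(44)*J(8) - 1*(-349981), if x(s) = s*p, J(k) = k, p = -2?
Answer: 349277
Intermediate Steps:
x(s) = -2*s (x(s) = s*(-2) = -2*s)
x(44)*J(8) - 1*(-349981) = -2*44*8 - 1*(-349981) = -88*8 + 349981 = -704 + 349981 = 349277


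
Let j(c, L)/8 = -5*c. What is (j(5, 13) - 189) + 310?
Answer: -79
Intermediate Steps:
j(c, L) = -40*c (j(c, L) = 8*(-5*c) = -40*c)
(j(5, 13) - 189) + 310 = (-40*5 - 189) + 310 = (-200 - 189) + 310 = -389 + 310 = -79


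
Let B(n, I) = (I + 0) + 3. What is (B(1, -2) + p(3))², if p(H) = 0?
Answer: 1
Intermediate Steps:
B(n, I) = 3 + I (B(n, I) = I + 3 = 3 + I)
(B(1, -2) + p(3))² = ((3 - 2) + 0)² = (1 + 0)² = 1² = 1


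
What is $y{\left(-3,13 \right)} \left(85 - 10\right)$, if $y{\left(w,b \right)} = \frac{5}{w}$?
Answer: $-125$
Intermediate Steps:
$y{\left(-3,13 \right)} \left(85 - 10\right) = \frac{5}{-3} \left(85 - 10\right) = 5 \left(- \frac{1}{3}\right) 75 = \left(- \frac{5}{3}\right) 75 = -125$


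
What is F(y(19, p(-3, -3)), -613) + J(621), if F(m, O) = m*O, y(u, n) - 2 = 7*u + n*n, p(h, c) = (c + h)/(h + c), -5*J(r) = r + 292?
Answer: -417753/5 ≈ -83551.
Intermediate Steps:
J(r) = -292/5 - r/5 (J(r) = -(r + 292)/5 = -(292 + r)/5 = -292/5 - r/5)
p(h, c) = 1 (p(h, c) = (c + h)/(c + h) = 1)
y(u, n) = 2 + n² + 7*u (y(u, n) = 2 + (7*u + n*n) = 2 + (7*u + n²) = 2 + (n² + 7*u) = 2 + n² + 7*u)
F(m, O) = O*m
F(y(19, p(-3, -3)), -613) + J(621) = -613*(2 + 1² + 7*19) + (-292/5 - ⅕*621) = -613*(2 + 1 + 133) + (-292/5 - 621/5) = -613*136 - 913/5 = -83368 - 913/5 = -417753/5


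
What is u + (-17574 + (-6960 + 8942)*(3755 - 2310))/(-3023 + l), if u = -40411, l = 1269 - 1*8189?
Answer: -404652989/9943 ≈ -40697.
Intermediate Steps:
l = -6920 (l = 1269 - 8189 = -6920)
u + (-17574 + (-6960 + 8942)*(3755 - 2310))/(-3023 + l) = -40411 + (-17574 + (-6960 + 8942)*(3755 - 2310))/(-3023 - 6920) = -40411 + (-17574 + 1982*1445)/(-9943) = -40411 + (-17574 + 2863990)*(-1/9943) = -40411 + 2846416*(-1/9943) = -40411 - 2846416/9943 = -404652989/9943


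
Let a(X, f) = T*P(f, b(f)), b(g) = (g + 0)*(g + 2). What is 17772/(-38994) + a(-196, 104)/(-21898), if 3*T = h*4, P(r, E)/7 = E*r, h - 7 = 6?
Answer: -1356193398542/213472653 ≈ -6353.0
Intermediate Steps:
b(g) = g*(2 + g)
h = 13 (h = 7 + 6 = 13)
P(r, E) = 7*E*r (P(r, E) = 7*(E*r) = 7*E*r)
T = 52/3 (T = (13*4)/3 = (⅓)*52 = 52/3 ≈ 17.333)
a(X, f) = 364*f²*(2 + f)/3 (a(X, f) = 52*(7*(f*(2 + f))*f)/3 = 52*(7*f²*(2 + f))/3 = 364*f²*(2 + f)/3)
17772/(-38994) + a(-196, 104)/(-21898) = 17772/(-38994) + ((364/3)*104²*(2 + 104))/(-21898) = 17772*(-1/38994) + ((364/3)*10816*106)*(-1/21898) = -2962/6499 + (417324544/3)*(-1/21898) = -2962/6499 - 208662272/32847 = -1356193398542/213472653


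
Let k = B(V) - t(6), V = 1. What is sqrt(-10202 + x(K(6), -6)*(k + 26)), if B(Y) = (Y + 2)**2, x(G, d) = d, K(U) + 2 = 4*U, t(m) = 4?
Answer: 14*I*sqrt(53) ≈ 101.92*I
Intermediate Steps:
K(U) = -2 + 4*U
B(Y) = (2 + Y)**2
k = 5 (k = (2 + 1)**2 - 1*4 = 3**2 - 4 = 9 - 4 = 5)
sqrt(-10202 + x(K(6), -6)*(k + 26)) = sqrt(-10202 - 6*(5 + 26)) = sqrt(-10202 - 6*31) = sqrt(-10202 - 186) = sqrt(-10388) = 14*I*sqrt(53)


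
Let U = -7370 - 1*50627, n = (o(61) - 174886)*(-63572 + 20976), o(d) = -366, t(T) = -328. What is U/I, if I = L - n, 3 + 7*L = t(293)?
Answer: 405979/52255239675 ≈ 7.7692e-6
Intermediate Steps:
L = -331/7 (L = -3/7 + (1/7)*(-328) = -3/7 - 328/7 = -331/7 ≈ -47.286)
n = 7465034192 (n = (-366 - 174886)*(-63572 + 20976) = -175252*(-42596) = 7465034192)
U = -57997 (U = -7370 - 50627 = -57997)
I = -52255239675/7 (I = -331/7 - 1*7465034192 = -331/7 - 7465034192 = -52255239675/7 ≈ -7.4650e+9)
U/I = -57997/(-52255239675/7) = -57997*(-7/52255239675) = 405979/52255239675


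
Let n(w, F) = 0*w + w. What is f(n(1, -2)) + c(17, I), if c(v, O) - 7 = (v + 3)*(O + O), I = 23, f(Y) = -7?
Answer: 920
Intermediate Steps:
n(w, F) = w (n(w, F) = 0 + w = w)
c(v, O) = 7 + 2*O*(3 + v) (c(v, O) = 7 + (v + 3)*(O + O) = 7 + (3 + v)*(2*O) = 7 + 2*O*(3 + v))
f(n(1, -2)) + c(17, I) = -7 + (7 + 6*23 + 2*23*17) = -7 + (7 + 138 + 782) = -7 + 927 = 920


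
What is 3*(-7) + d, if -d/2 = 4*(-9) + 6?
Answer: 39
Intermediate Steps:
d = 60 (d = -2*(4*(-9) + 6) = -2*(-36 + 6) = -2*(-30) = 60)
3*(-7) + d = 3*(-7) + 60 = -21 + 60 = 39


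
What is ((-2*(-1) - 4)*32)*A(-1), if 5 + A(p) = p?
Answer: 384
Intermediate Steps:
A(p) = -5 + p
((-2*(-1) - 4)*32)*A(-1) = ((-2*(-1) - 4)*32)*(-5 - 1) = ((2 - 4)*32)*(-6) = -2*32*(-6) = -64*(-6) = 384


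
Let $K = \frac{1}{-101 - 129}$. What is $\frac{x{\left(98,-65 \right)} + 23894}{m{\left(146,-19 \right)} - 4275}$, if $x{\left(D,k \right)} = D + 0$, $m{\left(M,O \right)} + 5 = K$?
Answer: $- \frac{5518160}{984401} \approx -5.6056$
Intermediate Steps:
$K = - \frac{1}{230}$ ($K = \frac{1}{-230} = - \frac{1}{230} \approx -0.0043478$)
$m{\left(M,O \right)} = - \frac{1151}{230}$ ($m{\left(M,O \right)} = -5 - \frac{1}{230} = - \frac{1151}{230}$)
$x{\left(D,k \right)} = D$
$\frac{x{\left(98,-65 \right)} + 23894}{m{\left(146,-19 \right)} - 4275} = \frac{98 + 23894}{- \frac{1151}{230} - 4275} = \frac{23992}{- \frac{984401}{230}} = 23992 \left(- \frac{230}{984401}\right) = - \frac{5518160}{984401}$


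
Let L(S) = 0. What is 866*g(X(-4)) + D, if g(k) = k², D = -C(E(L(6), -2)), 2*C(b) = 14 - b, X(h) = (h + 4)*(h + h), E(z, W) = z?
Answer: -7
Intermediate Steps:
X(h) = 2*h*(4 + h) (X(h) = (4 + h)*(2*h) = 2*h*(4 + h))
C(b) = 7 - b/2 (C(b) = (14 - b)/2 = 7 - b/2)
D = -7 (D = -(7 - ½*0) = -(7 + 0) = -1*7 = -7)
866*g(X(-4)) + D = 866*(2*(-4)*(4 - 4))² - 7 = 866*(2*(-4)*0)² - 7 = 866*0² - 7 = 866*0 - 7 = 0 - 7 = -7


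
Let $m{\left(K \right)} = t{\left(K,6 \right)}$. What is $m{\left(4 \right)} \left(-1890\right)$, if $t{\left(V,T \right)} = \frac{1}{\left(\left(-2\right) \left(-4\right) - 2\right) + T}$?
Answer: $- \frac{315}{2} \approx -157.5$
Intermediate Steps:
$t{\left(V,T \right)} = \frac{1}{6 + T}$ ($t{\left(V,T \right)} = \frac{1}{\left(8 - 2\right) + T} = \frac{1}{6 + T}$)
$m{\left(K \right)} = \frac{1}{12}$ ($m{\left(K \right)} = \frac{1}{6 + 6} = \frac{1}{12}$)
$m{\left(4 \right)} \left(-1890\right) = \frac{1}{12} \left(-1890\right) = - \frac{315}{2}$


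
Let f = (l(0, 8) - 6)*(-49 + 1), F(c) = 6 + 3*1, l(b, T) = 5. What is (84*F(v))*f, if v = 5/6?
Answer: 36288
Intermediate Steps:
v = 5/6 (v = 5*(1/6) = 5/6 ≈ 0.83333)
F(c) = 9 (F(c) = 6 + 3 = 9)
f = 48 (f = (5 - 6)*(-49 + 1) = -1*(-48) = 48)
(84*F(v))*f = (84*9)*48 = 756*48 = 36288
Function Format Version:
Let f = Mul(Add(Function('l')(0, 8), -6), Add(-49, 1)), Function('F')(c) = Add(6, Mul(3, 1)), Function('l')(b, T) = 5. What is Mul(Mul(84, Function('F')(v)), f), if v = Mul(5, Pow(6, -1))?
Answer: 36288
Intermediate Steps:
v = Rational(5, 6) (v = Mul(5, Rational(1, 6)) = Rational(5, 6) ≈ 0.83333)
Function('F')(c) = 9 (Function('F')(c) = Add(6, 3) = 9)
f = 48 (f = Mul(Add(5, -6), Add(-49, 1)) = Mul(-1, -48) = 48)
Mul(Mul(84, Function('F')(v)), f) = Mul(Mul(84, 9), 48) = Mul(756, 48) = 36288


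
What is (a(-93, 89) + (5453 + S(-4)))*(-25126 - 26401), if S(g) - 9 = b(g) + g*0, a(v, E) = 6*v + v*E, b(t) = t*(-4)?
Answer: 172976139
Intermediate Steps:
b(t) = -4*t
a(v, E) = 6*v + E*v
S(g) = 9 - 4*g (S(g) = 9 + (-4*g + g*0) = 9 + (-4*g + 0) = 9 - 4*g)
(a(-93, 89) + (5453 + S(-4)))*(-25126 - 26401) = (-93*(6 + 89) + (5453 + (9 - 4*(-4))))*(-25126 - 26401) = (-93*95 + (5453 + (9 + 16)))*(-51527) = (-8835 + (5453 + 25))*(-51527) = (-8835 + 5478)*(-51527) = -3357*(-51527) = 172976139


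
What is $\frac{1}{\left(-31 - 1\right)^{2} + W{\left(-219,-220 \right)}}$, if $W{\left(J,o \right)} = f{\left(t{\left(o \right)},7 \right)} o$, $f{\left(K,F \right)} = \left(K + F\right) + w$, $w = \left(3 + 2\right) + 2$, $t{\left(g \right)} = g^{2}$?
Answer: $- \frac{1}{10650056} \approx -9.3896 \cdot 10^{-8}$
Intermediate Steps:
$w = 7$ ($w = 5 + 2 = 7$)
$f{\left(K,F \right)} = 7 + F + K$ ($f{\left(K,F \right)} = \left(K + F\right) + 7 = \left(F + K\right) + 7 = 7 + F + K$)
$W{\left(J,o \right)} = o \left(14 + o^{2}\right)$ ($W{\left(J,o \right)} = \left(7 + 7 + o^{2}\right) o = \left(14 + o^{2}\right) o = o \left(14 + o^{2}\right)$)
$\frac{1}{\left(-31 - 1\right)^{2} + W{\left(-219,-220 \right)}} = \frac{1}{\left(-31 - 1\right)^{2} - 220 \left(14 + \left(-220\right)^{2}\right)} = \frac{1}{\left(-32\right)^{2} - 220 \left(14 + 48400\right)} = \frac{1}{1024 - 10651080} = \frac{1}{-10650056} = - \frac{1}{10650056}$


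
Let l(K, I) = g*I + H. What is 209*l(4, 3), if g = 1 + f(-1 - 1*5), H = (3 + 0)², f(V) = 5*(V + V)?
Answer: -35112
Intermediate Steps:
f(V) = 10*V (f(V) = 5*(2*V) = 10*V)
H = 9 (H = 3² = 9)
g = -59 (g = 1 + 10*(-1 - 1*5) = 1 + 10*(-1 - 5) = 1 + 10*(-6) = 1 - 60 = -59)
l(K, I) = 9 - 59*I (l(K, I) = -59*I + 9 = 9 - 59*I)
209*l(4, 3) = 209*(9 - 59*3) = 209*(9 - 177) = 209*(-168) = -35112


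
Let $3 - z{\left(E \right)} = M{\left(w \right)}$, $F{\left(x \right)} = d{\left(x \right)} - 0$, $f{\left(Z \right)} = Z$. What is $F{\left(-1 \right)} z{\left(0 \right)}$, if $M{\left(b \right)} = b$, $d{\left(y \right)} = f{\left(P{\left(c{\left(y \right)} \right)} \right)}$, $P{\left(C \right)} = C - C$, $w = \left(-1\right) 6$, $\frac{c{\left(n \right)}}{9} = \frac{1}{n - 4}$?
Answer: $0$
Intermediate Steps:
$c{\left(n \right)} = \frac{9}{-4 + n}$ ($c{\left(n \right)} = \frac{9}{n - 4} = \frac{9}{-4 + n}$)
$w = -6$
$P{\left(C \right)} = 0$
$d{\left(y \right)} = 0$
$F{\left(x \right)} = 0$ ($F{\left(x \right)} = 0 - 0 = 0 + 0 = 0$)
$z{\left(E \right)} = 9$ ($z{\left(E \right)} = 3 - -6 = 3 + 6 = 9$)
$F{\left(-1 \right)} z{\left(0 \right)} = 0 \cdot 9 = 0$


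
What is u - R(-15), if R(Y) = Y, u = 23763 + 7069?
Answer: 30847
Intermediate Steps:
u = 30832
u - R(-15) = 30832 - 1*(-15) = 30832 + 15 = 30847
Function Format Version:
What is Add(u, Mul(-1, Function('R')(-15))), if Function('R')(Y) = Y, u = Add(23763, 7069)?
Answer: 30847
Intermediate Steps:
u = 30832
Add(u, Mul(-1, Function('R')(-15))) = Add(30832, Mul(-1, -15)) = Add(30832, 15) = 30847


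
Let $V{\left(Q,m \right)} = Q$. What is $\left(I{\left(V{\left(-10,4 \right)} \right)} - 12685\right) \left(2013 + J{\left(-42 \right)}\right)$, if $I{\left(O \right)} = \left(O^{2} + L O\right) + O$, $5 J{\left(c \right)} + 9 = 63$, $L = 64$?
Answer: $-26784993$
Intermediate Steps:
$J{\left(c \right)} = \frac{54}{5}$ ($J{\left(c \right)} = - \frac{9}{5} + \frac{1}{5} \cdot 63 = - \frac{9}{5} + \frac{63}{5} = \frac{54}{5}$)
$I{\left(O \right)} = O^{2} + 65 O$ ($I{\left(O \right)} = \left(O^{2} + 64 O\right) + O = O^{2} + 65 O$)
$\left(I{\left(V{\left(-10,4 \right)} \right)} - 12685\right) \left(2013 + J{\left(-42 \right)}\right) = \left(- 10 \left(65 - 10\right) - 12685\right) \left(2013 + \frac{54}{5}\right) = \left(\left(-10\right) 55 - 12685\right) \frac{10119}{5} = \left(-550 - 12685\right) \frac{10119}{5} = \left(-13235\right) \frac{10119}{5} = -26784993$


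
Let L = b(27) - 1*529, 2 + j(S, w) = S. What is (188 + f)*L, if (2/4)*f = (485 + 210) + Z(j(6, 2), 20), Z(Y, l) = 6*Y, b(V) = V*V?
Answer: 325200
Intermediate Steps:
j(S, w) = -2 + S
b(V) = V**2
f = 1438 (f = 2*((485 + 210) + 6*(-2 + 6)) = 2*(695 + 6*4) = 2*(695 + 24) = 2*719 = 1438)
L = 200 (L = 27**2 - 1*529 = 729 - 529 = 200)
(188 + f)*L = (188 + 1438)*200 = 1626*200 = 325200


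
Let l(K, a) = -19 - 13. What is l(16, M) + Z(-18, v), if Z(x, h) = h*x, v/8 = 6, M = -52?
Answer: -896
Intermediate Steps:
v = 48 (v = 8*6 = 48)
l(K, a) = -32
l(16, M) + Z(-18, v) = -32 + 48*(-18) = -32 - 864 = -896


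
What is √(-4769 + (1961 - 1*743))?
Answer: I*√3551 ≈ 59.59*I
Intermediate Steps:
√(-4769 + (1961 - 1*743)) = √(-4769 + (1961 - 743)) = √(-4769 + 1218) = √(-3551) = I*√3551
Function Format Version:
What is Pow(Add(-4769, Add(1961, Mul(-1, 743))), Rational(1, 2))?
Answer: Mul(I, Pow(3551, Rational(1, 2))) ≈ Mul(59.590, I)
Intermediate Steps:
Pow(Add(-4769, Add(1961, Mul(-1, 743))), Rational(1, 2)) = Pow(Add(-4769, Add(1961, -743)), Rational(1, 2)) = Pow(Add(-4769, 1218), Rational(1, 2)) = Pow(-3551, Rational(1, 2)) = Mul(I, Pow(3551, Rational(1, 2)))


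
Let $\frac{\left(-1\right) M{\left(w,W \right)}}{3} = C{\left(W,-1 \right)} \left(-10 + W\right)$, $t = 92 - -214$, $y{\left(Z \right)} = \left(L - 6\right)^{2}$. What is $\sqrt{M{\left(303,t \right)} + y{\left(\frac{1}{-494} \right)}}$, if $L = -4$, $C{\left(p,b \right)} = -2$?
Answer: $2 \sqrt{469} \approx 43.313$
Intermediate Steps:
$y{\left(Z \right)} = 100$ ($y{\left(Z \right)} = \left(-4 - 6\right)^{2} = \left(-10\right)^{2} = 100$)
$t = 306$ ($t = 92 + 214 = 306$)
$M{\left(w,W \right)} = -60 + 6 W$ ($M{\left(w,W \right)} = - 3 \left(- 2 \left(-10 + W\right)\right) = - 3 \left(20 - 2 W\right) = -60 + 6 W$)
$\sqrt{M{\left(303,t \right)} + y{\left(\frac{1}{-494} \right)}} = \sqrt{\left(-60 + 6 \cdot 306\right) + 100} = \sqrt{\left(-60 + 1836\right) + 100} = \sqrt{1776 + 100} = \sqrt{1876} = 2 \sqrt{469}$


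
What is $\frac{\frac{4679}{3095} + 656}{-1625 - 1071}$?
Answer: $- \frac{2034999}{8344120} \approx -0.24388$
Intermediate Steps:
$\frac{\frac{4679}{3095} + 656}{-1625 - 1071} = \frac{4679 \cdot \frac{1}{3095} + 656}{-2696} = \left(\frac{4679}{3095} + 656\right) \left(- \frac{1}{2696}\right) = \frac{2034999}{3095} \left(- \frac{1}{2696}\right) = - \frac{2034999}{8344120}$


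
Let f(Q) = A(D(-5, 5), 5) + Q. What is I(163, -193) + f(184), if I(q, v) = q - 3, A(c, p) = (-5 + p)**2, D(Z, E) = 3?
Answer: 344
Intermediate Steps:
I(q, v) = -3 + q
f(Q) = Q (f(Q) = (-5 + 5)**2 + Q = 0**2 + Q = 0 + Q = Q)
I(163, -193) + f(184) = (-3 + 163) + 184 = 160 + 184 = 344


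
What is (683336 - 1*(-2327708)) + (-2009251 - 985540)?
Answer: 16253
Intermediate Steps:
(683336 - 1*(-2327708)) + (-2009251 - 985540) = (683336 + 2327708) - 2994791 = 3011044 - 2994791 = 16253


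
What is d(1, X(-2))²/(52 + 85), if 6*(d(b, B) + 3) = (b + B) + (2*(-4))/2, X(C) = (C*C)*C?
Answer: 841/4932 ≈ 0.17052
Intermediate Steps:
X(C) = C³ (X(C) = C²*C = C³)
d(b, B) = -11/3 + B/6 + b/6 (d(b, B) = -3 + ((b + B) + (2*(-4))/2)/6 = -3 + ((B + b) - 8*½)/6 = -3 + ((B + b) - 4)/6 = -3 + (-4 + B + b)/6 = -3 + (-⅔ + B/6 + b/6) = -11/3 + B/6 + b/6)
d(1, X(-2))²/(52 + 85) = (-11/3 + (⅙)*(-2)³ + (⅙)*1)²/(52 + 85) = (-11/3 + (⅙)*(-8) + ⅙)²/137 = (-11/3 - 4/3 + ⅙)²/137 = (-29/6)²/137 = (1/137)*(841/36) = 841/4932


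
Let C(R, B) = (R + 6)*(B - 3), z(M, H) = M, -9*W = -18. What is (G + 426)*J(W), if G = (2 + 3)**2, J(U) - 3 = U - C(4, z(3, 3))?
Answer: 2255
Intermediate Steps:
W = 2 (W = -1/9*(-18) = 2)
C(R, B) = (-3 + B)*(6 + R) (C(R, B) = (6 + R)*(-3 + B) = (-3 + B)*(6 + R))
J(U) = 3 + U (J(U) = 3 + (U - (-18 - 3*4 + 6*3 + 3*4)) = 3 + (U - (-18 - 12 + 18 + 12)) = 3 + (U - 1*0) = 3 + (U + 0) = 3 + U)
G = 25 (G = 5**2 = 25)
(G + 426)*J(W) = (25 + 426)*(3 + 2) = 451*5 = 2255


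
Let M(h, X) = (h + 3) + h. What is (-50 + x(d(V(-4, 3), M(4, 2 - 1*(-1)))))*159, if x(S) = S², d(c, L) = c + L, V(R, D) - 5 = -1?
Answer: 27825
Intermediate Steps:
V(R, D) = 4 (V(R, D) = 5 - 1 = 4)
M(h, X) = 3 + 2*h (M(h, X) = (3 + h) + h = 3 + 2*h)
d(c, L) = L + c
(-50 + x(d(V(-4, 3), M(4, 2 - 1*(-1)))))*159 = (-50 + ((3 + 2*4) + 4)²)*159 = (-50 + ((3 + 8) + 4)²)*159 = (-50 + (11 + 4)²)*159 = (-50 + 15²)*159 = (-50 + 225)*159 = 175*159 = 27825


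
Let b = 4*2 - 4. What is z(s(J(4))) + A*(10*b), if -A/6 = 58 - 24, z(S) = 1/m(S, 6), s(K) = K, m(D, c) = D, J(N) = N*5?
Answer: -163199/20 ≈ -8160.0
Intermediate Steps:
J(N) = 5*N
b = 4 (b = 8 - 4 = 4)
z(S) = 1/S
A = -204 (A = -6*(58 - 24) = -6*34 = -204)
z(s(J(4))) + A*(10*b) = 1/(5*4) - 2040*4 = 1/20 - 204*40 = 1/20 - 8160 = -163199/20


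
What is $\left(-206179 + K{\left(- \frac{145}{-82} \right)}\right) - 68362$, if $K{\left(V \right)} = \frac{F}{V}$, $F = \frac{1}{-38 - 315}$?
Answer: $- \frac{14052381167}{51185} \approx -2.7454 \cdot 10^{5}$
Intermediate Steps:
$F = - \frac{1}{353}$ ($F = \frac{1}{-353} = - \frac{1}{353} \approx -0.0028329$)
$K{\left(V \right)} = - \frac{1}{353 V}$
$\left(-206179 + K{\left(- \frac{145}{-82} \right)}\right) - 68362 = \left(-206179 - \frac{1}{353 \left(- \frac{145}{-82}\right)}\right) - 68362 = \left(-206179 - \frac{1}{353 \left(\left(-145\right) \left(- \frac{1}{82}\right)\right)}\right) - 68362 = \left(-206179 - \frac{1}{353 \cdot \frac{145}{82}}\right) - 68362 = \left(-206179 - \frac{82}{51185}\right) - 68362 = - \frac{10553272197}{51185} - 68362 = - \frac{14052381167}{51185}$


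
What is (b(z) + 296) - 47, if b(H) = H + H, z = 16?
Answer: 281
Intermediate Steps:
b(H) = 2*H
(b(z) + 296) - 47 = (2*16 + 296) - 47 = (32 + 296) - 47 = 328 - 47 = 281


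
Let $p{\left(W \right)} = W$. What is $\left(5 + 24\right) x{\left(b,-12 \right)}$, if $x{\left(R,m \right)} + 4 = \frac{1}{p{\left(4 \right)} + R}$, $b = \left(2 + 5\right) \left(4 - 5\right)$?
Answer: $- \frac{377}{3} \approx -125.67$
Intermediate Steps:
$b = -7$ ($b = 7 \left(-1\right) = -7$)
$x{\left(R,m \right)} = -4 + \frac{1}{4 + R}$
$\left(5 + 24\right) x{\left(b,-12 \right)} = \left(5 + 24\right) \frac{-15 - -28}{4 - 7} = 29 \frac{-15 + 28}{-3} = 29 \left(\left(- \frac{1}{3}\right) 13\right) = 29 \left(- \frac{13}{3}\right) = - \frac{377}{3}$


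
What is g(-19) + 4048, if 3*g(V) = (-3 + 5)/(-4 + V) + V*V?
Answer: 95871/23 ≈ 4168.3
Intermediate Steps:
g(V) = V**2/3 + 2/(3*(-4 + V)) (g(V) = ((-3 + 5)/(-4 + V) + V*V)/3 = (2/(-4 + V) + V**2)/3 = (V**2 + 2/(-4 + V))/3 = V**2/3 + 2/(3*(-4 + V)))
g(-19) + 4048 = (2 + (-19)**3 - 4*(-19)**2)/(3*(-4 - 19)) + 4048 = (1/3)*(2 - 6859 - 4*361)/(-23) + 4048 = (1/3)*(-1/23)*(2 - 6859 - 1444) + 4048 = (1/3)*(-1/23)*(-8301) + 4048 = 2767/23 + 4048 = 95871/23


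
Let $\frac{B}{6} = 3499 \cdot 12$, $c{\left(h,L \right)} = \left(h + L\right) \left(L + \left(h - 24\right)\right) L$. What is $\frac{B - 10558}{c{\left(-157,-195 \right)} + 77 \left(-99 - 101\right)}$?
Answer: $- \frac{24137}{2582404} \approx -0.0093467$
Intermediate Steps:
$c{\left(h,L \right)} = L \left(L + h\right) \left(-24 + L + h\right)$ ($c{\left(h,L \right)} = \left(L + h\right) \left(L + \left(h - 24\right)\right) L = \left(L + h\right) \left(L + \left(-24 + h\right)\right) L = \left(L + h\right) \left(-24 + L + h\right) L = L \left(L + h\right) \left(-24 + L + h\right)$)
$B = 251928$ ($B = 6 \cdot 3499 \cdot 12 = 6 \cdot 41988 = 251928$)
$\frac{B - 10558}{c{\left(-157,-195 \right)} + 77 \left(-99 - 101\right)} = \frac{251928 - 10558}{- 195 \left(\left(-195\right)^{2} + \left(-157\right)^{2} - -4680 - -3768 + 2 \left(-195\right) \left(-157\right)\right) + 77 \left(-99 - 101\right)} = \frac{241370}{- 195 \left(38025 + 24649 + 4680 + 3768 + 61230\right) + 77 \left(-200\right)} = \frac{241370}{\left(-195\right) 132352 - 15400} = \frac{241370}{-25808640 - 15400} = \frac{241370}{-25824040} = 241370 \left(- \frac{1}{25824040}\right) = - \frac{24137}{2582404}$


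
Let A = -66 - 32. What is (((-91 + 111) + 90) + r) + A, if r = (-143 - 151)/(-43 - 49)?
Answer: 699/46 ≈ 15.196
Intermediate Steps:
r = 147/46 (r = -294/(-92) = -294*(-1/92) = 147/46 ≈ 3.1957)
A = -98
(((-91 + 111) + 90) + r) + A = (((-91 + 111) + 90) + 147/46) - 98 = ((20 + 90) + 147/46) - 98 = (110 + 147/46) - 98 = 5207/46 - 98 = 699/46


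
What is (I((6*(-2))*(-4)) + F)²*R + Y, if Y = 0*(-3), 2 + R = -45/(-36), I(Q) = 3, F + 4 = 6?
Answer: -75/4 ≈ -18.750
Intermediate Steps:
F = 2 (F = -4 + 6 = 2)
R = -¾ (R = -2 - 45/(-36) = -2 - 45*(-1/36) = -2 + 5/4 = -¾ ≈ -0.75000)
Y = 0
(I((6*(-2))*(-4)) + F)²*R + Y = (3 + 2)²*(-¾) + 0 = 5²*(-¾) + 0 = 25*(-¾) + 0 = -75/4 + 0 = -75/4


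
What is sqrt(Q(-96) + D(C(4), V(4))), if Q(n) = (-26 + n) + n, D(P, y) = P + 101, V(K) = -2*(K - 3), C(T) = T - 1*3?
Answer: 2*I*sqrt(29) ≈ 10.77*I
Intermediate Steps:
C(T) = -3 + T (C(T) = T - 3 = -3 + T)
V(K) = 6 - 2*K (V(K) = -2*(-3 + K) = 6 - 2*K)
D(P, y) = 101 + P
Q(n) = -26 + 2*n
sqrt(Q(-96) + D(C(4), V(4))) = sqrt((-26 + 2*(-96)) + (101 + (-3 + 4))) = sqrt((-26 - 192) + (101 + 1)) = sqrt(-218 + 102) = sqrt(-116) = 2*I*sqrt(29)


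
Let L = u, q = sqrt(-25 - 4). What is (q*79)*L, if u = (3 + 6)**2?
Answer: 6399*I*sqrt(29) ≈ 34460.0*I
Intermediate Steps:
q = I*sqrt(29) (q = sqrt(-29) = I*sqrt(29) ≈ 5.3852*I)
u = 81 (u = 9**2 = 81)
L = 81
(q*79)*L = ((I*sqrt(29))*79)*81 = (79*I*sqrt(29))*81 = 6399*I*sqrt(29)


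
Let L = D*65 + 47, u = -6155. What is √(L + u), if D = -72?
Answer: 2*I*√2697 ≈ 103.87*I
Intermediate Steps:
L = -4633 (L = -72*65 + 47 = -4680 + 47 = -4633)
√(L + u) = √(-4633 - 6155) = √(-10788) = 2*I*√2697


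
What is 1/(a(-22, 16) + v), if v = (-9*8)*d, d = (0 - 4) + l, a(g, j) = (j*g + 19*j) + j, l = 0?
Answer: 1/256 ≈ 0.0039063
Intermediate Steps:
a(g, j) = 20*j + g*j (a(g, j) = (g*j + 19*j) + j = (19*j + g*j) + j = 20*j + g*j)
d = -4 (d = (0 - 4) + 0 = -4 + 0 = -4)
v = 288 (v = -9*8*(-4) = -72*(-4) = 288)
1/(a(-22, 16) + v) = 1/(16*(20 - 22) + 288) = 1/(16*(-2) + 288) = 1/(-32 + 288) = 1/256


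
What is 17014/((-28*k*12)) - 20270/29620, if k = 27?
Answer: -17196103/6717816 ≈ -2.5598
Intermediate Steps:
17014/((-28*k*12)) - 20270/29620 = 17014/((-28*27*12)) - 20270/29620 = 17014/((-756*12)) - 20270*1/29620 = 17014/(-9072) - 2027/2962 = 17014*(-1/9072) - 2027/2962 = -8507/4536 - 2027/2962 = -17196103/6717816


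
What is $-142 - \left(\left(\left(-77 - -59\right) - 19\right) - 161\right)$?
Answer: $56$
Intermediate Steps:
$-142 - \left(\left(\left(-77 - -59\right) - 19\right) - 161\right) = -142 - \left(\left(\left(-77 + 59\right) - 19\right) - 161\right) = -142 - \left(\left(-18 - 19\right) - 161\right) = -142 - \left(-37 - 161\right) = -142 - -198 = -142 + 198 = 56$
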